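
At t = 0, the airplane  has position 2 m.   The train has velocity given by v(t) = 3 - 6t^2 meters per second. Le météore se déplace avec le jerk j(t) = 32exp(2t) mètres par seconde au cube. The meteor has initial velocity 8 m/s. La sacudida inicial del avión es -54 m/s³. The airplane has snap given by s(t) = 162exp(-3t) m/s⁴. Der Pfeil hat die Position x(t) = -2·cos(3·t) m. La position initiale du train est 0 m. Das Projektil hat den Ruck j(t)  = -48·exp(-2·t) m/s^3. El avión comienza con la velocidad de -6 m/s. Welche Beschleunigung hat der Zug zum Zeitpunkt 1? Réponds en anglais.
To solve this, we need to take 1 derivative of our velocity equation v(t) = 3 - 6·t^2. Taking d/dt of v(t), we find a(t) = -12·t. We have acceleration a(t) = -12·t. Substituting t = 1: a(1) = -12.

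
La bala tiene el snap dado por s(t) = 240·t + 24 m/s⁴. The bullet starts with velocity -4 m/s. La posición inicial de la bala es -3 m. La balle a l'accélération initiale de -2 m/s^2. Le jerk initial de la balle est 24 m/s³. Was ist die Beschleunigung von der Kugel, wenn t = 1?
Wir müssen unsere Gleichung für den Snap s(t) = 240·t + 24 2-mal integrieren. Durch Integration von dem Snap und Verwendung der Anfangsbedingung j(0) = 24, erhalten wir j(t) = 120·t^2 + 24·t + 24. Durch Integration von dem Ruck und Verwendung der Anfangsbedingung a(0) = -2, erhalten wir a(t) = 40·t^3 + 12·t^2 + 24·t - 2. Mit a(t) = 40·t^3 + 12·t^2 + 24·t - 2 und Einsetzen von t = 1, finden wir a = 74.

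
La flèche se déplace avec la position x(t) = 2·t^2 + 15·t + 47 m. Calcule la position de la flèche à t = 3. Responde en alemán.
Aus der Gleichung für die Position x(t) = 2·t^2 + 15·t + 47, setzen wir t = 3 ein und erhalten x = 110.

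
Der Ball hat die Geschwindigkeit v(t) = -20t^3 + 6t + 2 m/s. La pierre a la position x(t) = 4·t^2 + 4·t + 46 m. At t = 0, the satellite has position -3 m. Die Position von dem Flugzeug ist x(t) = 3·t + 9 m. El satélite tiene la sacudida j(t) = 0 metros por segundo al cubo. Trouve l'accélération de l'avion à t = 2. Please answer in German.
Um dies zu lösen, müssen wir 2 Ableitungen unserer Gleichung für die Position x(t) = 3·t + 9 nehmen. Durch Ableiten von der Position erhalten wir die Geschwindigkeit: v(t) = 3. Mit d/dt von v(t) finden wir a(t) = 0. Mit a(t) = 0 und Einsetzen von t = 2, finden wir a = 0.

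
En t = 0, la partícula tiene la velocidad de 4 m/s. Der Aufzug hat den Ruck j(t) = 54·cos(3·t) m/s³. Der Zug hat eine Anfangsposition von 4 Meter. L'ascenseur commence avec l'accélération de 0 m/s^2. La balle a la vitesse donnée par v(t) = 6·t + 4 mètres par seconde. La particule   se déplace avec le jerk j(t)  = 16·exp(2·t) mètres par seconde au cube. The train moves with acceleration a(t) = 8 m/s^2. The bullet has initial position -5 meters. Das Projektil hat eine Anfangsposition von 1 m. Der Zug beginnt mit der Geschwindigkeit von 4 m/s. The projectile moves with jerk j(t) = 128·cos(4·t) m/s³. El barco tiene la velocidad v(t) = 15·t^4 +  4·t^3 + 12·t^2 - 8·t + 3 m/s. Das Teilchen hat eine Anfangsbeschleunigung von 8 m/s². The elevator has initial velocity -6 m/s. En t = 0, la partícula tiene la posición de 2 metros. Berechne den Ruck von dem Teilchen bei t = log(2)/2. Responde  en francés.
De l'équation du jerk j(t) = 16·exp(2·t), nous substituons t = log(2)/2 pour obtenir j = 32.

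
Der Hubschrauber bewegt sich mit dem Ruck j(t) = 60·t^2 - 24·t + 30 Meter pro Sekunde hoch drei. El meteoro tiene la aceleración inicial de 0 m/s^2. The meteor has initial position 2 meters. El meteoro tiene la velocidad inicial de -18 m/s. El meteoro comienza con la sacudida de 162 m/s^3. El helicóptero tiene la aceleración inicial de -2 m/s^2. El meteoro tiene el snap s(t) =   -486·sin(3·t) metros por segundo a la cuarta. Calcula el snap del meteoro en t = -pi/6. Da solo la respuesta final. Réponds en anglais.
The snap at t = -pi/6 is s = 486.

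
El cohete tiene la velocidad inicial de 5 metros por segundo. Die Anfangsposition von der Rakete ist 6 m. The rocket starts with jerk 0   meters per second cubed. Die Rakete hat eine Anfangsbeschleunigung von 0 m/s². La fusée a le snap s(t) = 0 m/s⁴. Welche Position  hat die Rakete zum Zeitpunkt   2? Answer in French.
Pour résoudre ceci, nous devons prendre 4 intégrales de notre équation du snap s(t) = 0. En intégrant le snap et en utilisant la condition initiale j(0) = 0, nous obtenons j(t) = 0. En intégrant le jerk et en utilisant la condition initiale a(0) = 0, nous obtenons a(t) = 0. L'intégrale de l'accélération, avec v(0) = 5, donne la vitesse: v(t) = 5. En prenant ∫v(t)dt et en appliquant x(0) = 6, nous trouvons x(t) = 5·t + 6. Nous avons la position x(t) = 5·t + 6. En substituant t = 2: x(2) = 16.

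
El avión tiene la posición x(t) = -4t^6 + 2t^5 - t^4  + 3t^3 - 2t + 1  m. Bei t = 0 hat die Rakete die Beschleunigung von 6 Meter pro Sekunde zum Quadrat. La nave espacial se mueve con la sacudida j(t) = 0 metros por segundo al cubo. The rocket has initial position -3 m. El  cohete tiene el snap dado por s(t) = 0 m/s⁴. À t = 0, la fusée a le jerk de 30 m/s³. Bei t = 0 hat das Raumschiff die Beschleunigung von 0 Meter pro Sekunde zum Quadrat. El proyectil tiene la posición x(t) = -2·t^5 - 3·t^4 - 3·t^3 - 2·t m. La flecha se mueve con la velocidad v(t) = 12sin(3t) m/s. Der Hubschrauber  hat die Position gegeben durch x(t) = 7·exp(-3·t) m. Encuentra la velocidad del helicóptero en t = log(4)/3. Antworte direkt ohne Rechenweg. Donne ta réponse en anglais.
The velocity at t = log(4)/3 is v = -21/4.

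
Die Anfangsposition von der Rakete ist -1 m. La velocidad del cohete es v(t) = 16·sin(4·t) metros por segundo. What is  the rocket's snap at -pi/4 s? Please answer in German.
Ausgehend von der Geschwindigkeit v(t) = 16·sin(4·t), nehmen wir 3 Ableitungen. Durch Ableiten von der Geschwindigkeit erhalten wir die Beschleunigung: a(t) = 64·cos(4·t). Die Ableitung von der Beschleunigung ergibt den Ruck: j(t) = -256·sin(4·t). Mit d/dt von j(t) finden wir s(t) = -1024·cos(4·t). Aus der Gleichung für den Snap s(t) = -1024·cos(4·t), setzen wir t = -pi/4 ein und erhalten s = 1024.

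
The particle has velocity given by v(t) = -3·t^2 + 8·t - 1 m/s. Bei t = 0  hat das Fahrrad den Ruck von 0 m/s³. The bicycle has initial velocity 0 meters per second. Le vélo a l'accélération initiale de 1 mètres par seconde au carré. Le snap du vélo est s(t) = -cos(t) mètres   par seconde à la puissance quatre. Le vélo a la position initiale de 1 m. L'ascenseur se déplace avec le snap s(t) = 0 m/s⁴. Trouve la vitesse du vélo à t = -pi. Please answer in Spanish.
Para resolver esto, necesitamos tomar 3 antiderivadas de nuestra ecuación del snap s(t) = -cos(t). Tomando ∫s(t)dt y aplicando j(0) = 0, encontramos j(t) = -sin(t). La antiderivada de la sacudida, con a(0) = 1, da la aceleración: a(t) = cos(t). Tomando ∫a(t)dt y aplicando v(0) = 0, encontramos v(t) = sin(t). De la ecuación de la velocidad v(t) = sin(t), sustituimos t = -pi para obtener v = 0.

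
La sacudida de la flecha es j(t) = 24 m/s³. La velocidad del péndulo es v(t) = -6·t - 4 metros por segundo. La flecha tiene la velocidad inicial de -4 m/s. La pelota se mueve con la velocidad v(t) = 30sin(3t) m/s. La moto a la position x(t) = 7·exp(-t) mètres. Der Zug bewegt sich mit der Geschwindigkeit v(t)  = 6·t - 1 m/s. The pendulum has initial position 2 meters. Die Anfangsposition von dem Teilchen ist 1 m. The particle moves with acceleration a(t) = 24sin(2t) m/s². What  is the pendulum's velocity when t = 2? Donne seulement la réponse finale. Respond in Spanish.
En t = 2, v = -16.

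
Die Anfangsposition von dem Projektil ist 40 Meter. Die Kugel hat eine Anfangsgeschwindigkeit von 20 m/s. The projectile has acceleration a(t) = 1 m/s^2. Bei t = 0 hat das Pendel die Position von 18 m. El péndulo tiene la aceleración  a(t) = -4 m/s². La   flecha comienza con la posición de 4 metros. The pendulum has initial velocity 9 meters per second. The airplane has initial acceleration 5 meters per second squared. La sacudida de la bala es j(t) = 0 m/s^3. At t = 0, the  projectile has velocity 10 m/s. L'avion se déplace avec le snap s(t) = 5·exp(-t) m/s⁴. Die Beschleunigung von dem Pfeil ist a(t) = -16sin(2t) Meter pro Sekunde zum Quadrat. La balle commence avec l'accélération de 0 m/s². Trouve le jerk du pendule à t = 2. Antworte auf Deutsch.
Wir müssen unsere Gleichung für die Beschleunigung a(t) = -4 1-mal ableiten. Die Ableitung von der Beschleunigung ergibt den Ruck: j(t) = 0. Mit j(t) = 0 und Einsetzen von t = 2, finden wir j = 0.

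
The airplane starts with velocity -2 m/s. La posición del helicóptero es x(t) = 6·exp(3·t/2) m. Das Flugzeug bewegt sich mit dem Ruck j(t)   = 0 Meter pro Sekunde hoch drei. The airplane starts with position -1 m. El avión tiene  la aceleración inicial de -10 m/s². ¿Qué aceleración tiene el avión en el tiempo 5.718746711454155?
Necesitamos integrar nuestra ecuación de la sacudida j(t) = 0 1 vez. La antiderivada de la sacudida, con a(0) = -10, da la aceleración: a(t) = -10. Tenemos la aceleración a(t) = -10. Sustituyendo t = 5.718746711454155: a(5.718746711454155) = -10.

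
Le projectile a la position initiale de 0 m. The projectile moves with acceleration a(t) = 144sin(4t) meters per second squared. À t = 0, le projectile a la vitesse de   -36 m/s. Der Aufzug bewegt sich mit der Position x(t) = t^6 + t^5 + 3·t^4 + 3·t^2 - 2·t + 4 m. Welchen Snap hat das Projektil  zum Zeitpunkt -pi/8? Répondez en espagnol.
Debemos derivar nuestra ecuación de la aceleración a(t) = 144·sin(4·t) 2 veces. La derivada de la aceleración da la sacudida: j(t) = 576·cos(4·t). Derivando la sacudida, obtenemos el snap: s(t) = -2304·sin(4·t). Tenemos el snap s(t) = -2304·sin(4·t). Sustituyendo t = -pi/8: s(-pi/8) = 2304.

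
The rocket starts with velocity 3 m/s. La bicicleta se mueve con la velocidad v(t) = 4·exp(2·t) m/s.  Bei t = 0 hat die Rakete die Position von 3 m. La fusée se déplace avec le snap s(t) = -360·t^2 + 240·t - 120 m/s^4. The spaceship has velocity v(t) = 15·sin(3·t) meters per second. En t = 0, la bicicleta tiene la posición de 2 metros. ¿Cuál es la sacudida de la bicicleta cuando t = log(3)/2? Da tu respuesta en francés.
En partant de la vitesse v(t) = 4·exp(2·t), nous prenons 2 dérivées. En dérivant la vitesse, nous obtenons l'accélération: a(t) = 8·exp(2·t). En dérivant l'accélération, nous obtenons le jerk: j(t) = 16·exp(2·t). Nous avons le jerk j(t) = 16·exp(2·t). En substituant t = log(3)/2: j(log(3)/2) = 48.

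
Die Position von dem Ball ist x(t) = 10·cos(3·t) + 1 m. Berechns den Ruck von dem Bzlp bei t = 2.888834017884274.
Wir müssen unsere Gleichung für die Position x(t) = 10·cos(3·t) + 1 3-mal ableiten. Die Ableitung von der Position ergibt die Geschwindigkeit: v(t) = -30·sin(3·t). Durch Ableiten von der Geschwindigkeit erhalten wir die Beschleunigung: a(t) = -90·cos(3·t). Durch Ableiten von der Beschleunigung erhalten wir den Ruck: j(t) = 270·sin(3·t). Mit j(t) = 270·sin(3·t) und Einsetzen von t = 2.888834017884274, finden wir j = 185.671099047760.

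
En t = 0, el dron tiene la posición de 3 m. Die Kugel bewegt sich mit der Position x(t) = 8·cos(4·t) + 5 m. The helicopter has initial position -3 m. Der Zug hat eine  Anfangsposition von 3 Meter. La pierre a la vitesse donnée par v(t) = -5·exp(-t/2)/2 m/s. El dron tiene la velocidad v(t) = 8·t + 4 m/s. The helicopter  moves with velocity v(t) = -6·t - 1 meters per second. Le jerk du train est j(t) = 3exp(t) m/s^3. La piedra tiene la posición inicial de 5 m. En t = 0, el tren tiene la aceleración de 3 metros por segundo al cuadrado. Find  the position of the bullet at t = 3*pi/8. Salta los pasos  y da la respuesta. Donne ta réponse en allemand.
Die Antwort ist 5.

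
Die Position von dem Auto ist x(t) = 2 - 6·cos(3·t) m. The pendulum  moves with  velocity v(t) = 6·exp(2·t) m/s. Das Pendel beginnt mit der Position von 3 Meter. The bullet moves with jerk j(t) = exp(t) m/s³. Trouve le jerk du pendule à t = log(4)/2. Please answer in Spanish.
Debemos derivar nuestra ecuación de la velocidad v(t) = 6·exp(2·t) 2 veces. La derivada de la velocidad da la aceleración: a(t) = 12·exp(2·t). Derivando la aceleración, obtenemos la sacudida: j(t) = 24·exp(2·t). Usando j(t) = 24·exp(2·t) y sustituyendo t = log(4)/2, encontramos j = 96.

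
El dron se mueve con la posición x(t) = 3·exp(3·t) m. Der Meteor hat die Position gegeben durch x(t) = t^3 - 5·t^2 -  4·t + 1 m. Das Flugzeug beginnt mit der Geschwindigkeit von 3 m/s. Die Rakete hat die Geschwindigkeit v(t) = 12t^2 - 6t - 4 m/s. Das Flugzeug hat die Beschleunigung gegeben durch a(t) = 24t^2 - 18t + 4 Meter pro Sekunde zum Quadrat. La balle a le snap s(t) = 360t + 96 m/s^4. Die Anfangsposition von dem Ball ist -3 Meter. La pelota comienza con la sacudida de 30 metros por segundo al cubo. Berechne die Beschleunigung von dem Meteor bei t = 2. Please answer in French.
En partant de la position x(t) = t^3 - 5·t^2 - 4·t + 1, nous prenons 2 dérivées. La dérivée de la position donne la vitesse: v(t) = 3·t^2 - 10·t - 4. La dérivée de la vitesse donne l'accélération: a(t) = 6·t - 10. Nous avons l'accélération a(t) = 6·t - 10. En substituant t = 2: a(2) = 2.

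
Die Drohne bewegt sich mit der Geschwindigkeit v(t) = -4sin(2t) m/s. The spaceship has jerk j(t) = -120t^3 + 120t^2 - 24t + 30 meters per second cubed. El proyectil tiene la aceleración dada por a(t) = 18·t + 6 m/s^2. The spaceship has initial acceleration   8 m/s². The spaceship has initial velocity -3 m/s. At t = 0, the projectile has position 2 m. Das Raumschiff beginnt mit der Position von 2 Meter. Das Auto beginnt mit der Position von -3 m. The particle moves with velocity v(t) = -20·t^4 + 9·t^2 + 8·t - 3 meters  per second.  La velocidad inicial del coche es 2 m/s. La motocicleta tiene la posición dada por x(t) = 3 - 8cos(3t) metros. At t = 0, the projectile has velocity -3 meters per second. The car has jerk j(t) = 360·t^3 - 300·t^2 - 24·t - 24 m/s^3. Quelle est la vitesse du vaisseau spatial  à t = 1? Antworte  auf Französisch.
Nous devons intégrer notre équation du jerk j(t) = -120·t^3 + 120·t^2 - 24·t + 30 2 fois. La primitive du jerk est l'accélération. En utilisant a(0) = 8, nous obtenons a(t) = -30·t^4 + 40·t^3 - 12·t^2 + 30·t + 8. La primitive de l'accélération est la vitesse. En utilisant v(0) = -3, nous obtenons v(t) = -6·t^5 + 10·t^4 - 4·t^3 + 15·t^2 + 8·t - 3. De l'équation de la vitesse v(t) = -6·t^5 + 10·t^4 - 4·t^3 + 15·t^2 + 8·t - 3, nous substituons t = 1 pour obtenir v = 20.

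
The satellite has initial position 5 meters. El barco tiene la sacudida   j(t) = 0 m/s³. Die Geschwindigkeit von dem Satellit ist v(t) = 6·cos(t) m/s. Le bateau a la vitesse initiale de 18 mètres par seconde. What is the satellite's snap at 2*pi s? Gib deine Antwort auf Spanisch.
Debemos derivar nuestra ecuación de la velocidad v(t) = 6·cos(t) 3 veces. Derivando la velocidad, obtenemos la aceleración: a(t) = -6·sin(t). Tomando d/dt de a(t), encontramos j(t) = -6·cos(t). La derivada de la sacudida da el snap: s(t) = 6·sin(t). Usando s(t) = 6·sin(t) y sustituyendo t = 2*pi, encontramos s = 0.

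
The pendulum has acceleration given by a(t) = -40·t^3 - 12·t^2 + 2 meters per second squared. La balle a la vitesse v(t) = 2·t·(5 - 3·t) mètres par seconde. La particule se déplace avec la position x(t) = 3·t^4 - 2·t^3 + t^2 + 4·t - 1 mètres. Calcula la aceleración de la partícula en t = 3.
Debemos derivar nuestra ecuación de la posición x(t) = 3·t^4 - 2·t^3 + t^2 + 4·t - 1 2 veces. Derivando la posición, obtenemos la velocidad: v(t) = 12·t^3 - 6·t^2 + 2·t + 4. Tomando d/dt de v(t), encontramos a(t) = 36·t^2 - 12·t + 2. Usando a(t) = 36·t^2 - 12·t + 2 y sustituyendo t = 3, encontramos a = 290.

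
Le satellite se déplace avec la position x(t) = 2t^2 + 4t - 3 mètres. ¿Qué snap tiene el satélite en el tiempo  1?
Debemos derivar nuestra ecuación de la posición x(t) = 2·t^2 + 4·t - 3 4 veces. Derivando la posición, obtenemos la velocidad: v(t) = 4·t + 4. La derivada de la velocidad da la aceleración: a(t) = 4. La derivada de la aceleración da la sacudida: j(t) = 0. Tomando d/dt de j(t), encontramos s(t) = 0. De la ecuación del snap s(t) = 0, sustituimos t = 1 para obtener s = 0.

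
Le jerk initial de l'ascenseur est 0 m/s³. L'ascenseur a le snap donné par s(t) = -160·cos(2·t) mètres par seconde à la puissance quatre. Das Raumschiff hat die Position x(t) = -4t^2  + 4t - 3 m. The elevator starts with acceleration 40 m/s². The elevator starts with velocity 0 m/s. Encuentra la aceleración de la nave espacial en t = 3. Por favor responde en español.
Para resolver esto, necesitamos tomar 2 derivadas de nuestra ecuación de la posición x(t) = -4·t^2 + 4·t - 3. La derivada de la posición da la velocidad: v(t) = 4 - 8·t. Derivando la velocidad, obtenemos la aceleración: a(t) = -8. De la ecuación de la aceleración a(t) = -8, sustituimos t = 3 para obtener a = -8.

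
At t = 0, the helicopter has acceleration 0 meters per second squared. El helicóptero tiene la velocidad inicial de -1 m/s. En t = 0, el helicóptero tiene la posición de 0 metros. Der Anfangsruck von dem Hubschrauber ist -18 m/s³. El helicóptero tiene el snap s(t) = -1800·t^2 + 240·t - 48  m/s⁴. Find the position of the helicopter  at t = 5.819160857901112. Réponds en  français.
Nous devons intégrer notre équation du snap s(t) = -1800·t^2 + 240·t - 48 4 fois. L'intégrale du snap est le jerk. En utilisant j(0) = -18, nous obtenons j(t) = -600·t^3 + 120·t^2 - 48·t - 18. L'intégrale du jerk est l'accélération. En utilisant a(0) = 0, nous obtenons a(t) = 2·t·(-75·t^3 + 20·t^2 - 12·t - 9). En intégrant l'accélération et en utilisant la condition initiale v(0) = -1, nous obtenons v(t) = -30·t^5 + 10·t^4 - 8·t^3 - 9·t^2 - 1. En prenant ∫v(t)dt et en appliquant x(0) = 0, nous trouvons x(t) = -5·t^6 + 2·t^5 - 2·t^4 - 3·t^3 - t. Nous avons la position x(t) = -5·t^6 + 2·t^5 - 2·t^4 - 3·t^3 - t. En substituant t = 5.819160857901112: x(5.819160857901112) = -183692.593145651.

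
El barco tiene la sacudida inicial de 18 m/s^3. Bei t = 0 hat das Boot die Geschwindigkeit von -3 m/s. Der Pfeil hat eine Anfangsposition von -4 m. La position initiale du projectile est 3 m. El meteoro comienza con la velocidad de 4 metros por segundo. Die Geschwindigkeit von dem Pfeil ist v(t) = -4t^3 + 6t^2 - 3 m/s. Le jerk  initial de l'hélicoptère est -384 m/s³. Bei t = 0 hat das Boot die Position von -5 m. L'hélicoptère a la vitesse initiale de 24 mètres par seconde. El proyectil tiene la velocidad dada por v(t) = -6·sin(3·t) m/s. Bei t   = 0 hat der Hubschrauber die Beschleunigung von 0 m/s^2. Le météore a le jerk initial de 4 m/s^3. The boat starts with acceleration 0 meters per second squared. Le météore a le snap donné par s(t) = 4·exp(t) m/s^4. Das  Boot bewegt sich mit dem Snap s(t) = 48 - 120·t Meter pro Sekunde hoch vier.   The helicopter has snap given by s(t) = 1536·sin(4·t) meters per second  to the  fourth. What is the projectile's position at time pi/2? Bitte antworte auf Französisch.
Pour résoudre ceci, nous devons prendre 1 primitive de notre équation de la vitesse v(t) = -6·sin(3·t). En intégrant la vitesse et en utilisant la condition initiale x(0) = 3, nous obtenons x(t) = 2·cos(3·t) + 1. Nous avons la position x(t) = 2·cos(3·t) + 1. En substituant t = pi/2: x(pi/2) = 1.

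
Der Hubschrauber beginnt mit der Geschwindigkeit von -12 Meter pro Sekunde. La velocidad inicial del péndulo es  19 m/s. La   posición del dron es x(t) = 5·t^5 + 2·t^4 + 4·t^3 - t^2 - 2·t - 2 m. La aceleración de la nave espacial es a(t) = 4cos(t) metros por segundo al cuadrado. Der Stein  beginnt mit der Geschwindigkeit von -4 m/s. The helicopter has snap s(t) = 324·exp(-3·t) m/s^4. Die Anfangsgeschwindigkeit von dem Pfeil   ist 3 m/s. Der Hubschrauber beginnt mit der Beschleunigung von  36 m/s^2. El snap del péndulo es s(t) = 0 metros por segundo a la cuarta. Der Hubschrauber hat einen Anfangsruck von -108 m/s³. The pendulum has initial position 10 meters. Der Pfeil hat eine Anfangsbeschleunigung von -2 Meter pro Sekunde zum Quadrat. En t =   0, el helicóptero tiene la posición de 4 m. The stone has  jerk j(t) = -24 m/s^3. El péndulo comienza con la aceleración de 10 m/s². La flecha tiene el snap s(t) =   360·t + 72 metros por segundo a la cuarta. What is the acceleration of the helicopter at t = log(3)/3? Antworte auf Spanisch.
Para resolver esto, necesitamos tomar 2 antiderivadas de nuestra ecuación del snap s(t) = 324·exp(-3·t). La integral del snap es la sacudida. Usando j(0) = -108, obtenemos j(t) = -108·exp(-3·t). La antiderivada de la sacudida, con a(0) = 36, da la aceleración: a(t) = 36·exp(-3·t). De la ecuación de la aceleración a(t) = 36·exp(-3·t), sustituimos t = log(3)/3 para obtener a = 12.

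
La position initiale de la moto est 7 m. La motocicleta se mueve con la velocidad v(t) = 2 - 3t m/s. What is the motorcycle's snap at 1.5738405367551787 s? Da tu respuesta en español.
Debemos derivar nuestra ecuación de la velocidad v(t) = 2 - 3·t 3 veces. La derivada de la velocidad da la aceleración: a(t) = -3. La derivada de la aceleración da la sacudida: j(t) = 0. Derivando la sacudida, obtenemos el snap: s(t) = 0. De la ecuación del snap s(t) = 0, sustituimos t = 1.5738405367551787 para obtener s = 0.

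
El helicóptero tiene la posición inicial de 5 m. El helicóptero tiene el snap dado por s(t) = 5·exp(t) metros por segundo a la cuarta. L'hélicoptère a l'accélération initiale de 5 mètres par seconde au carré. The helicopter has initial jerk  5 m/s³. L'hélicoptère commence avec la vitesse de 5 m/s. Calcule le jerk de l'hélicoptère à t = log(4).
En partant du snap s(t) = 5·exp(t), nous prenons 1 intégrale. En intégrant le snap et en utilisant la condition initiale j(0) = 5, nous obtenons j(t) = 5·exp(t). En utilisant j(t) = 5·exp(t) et en substituant t = log(4), nous trouvons j = 20.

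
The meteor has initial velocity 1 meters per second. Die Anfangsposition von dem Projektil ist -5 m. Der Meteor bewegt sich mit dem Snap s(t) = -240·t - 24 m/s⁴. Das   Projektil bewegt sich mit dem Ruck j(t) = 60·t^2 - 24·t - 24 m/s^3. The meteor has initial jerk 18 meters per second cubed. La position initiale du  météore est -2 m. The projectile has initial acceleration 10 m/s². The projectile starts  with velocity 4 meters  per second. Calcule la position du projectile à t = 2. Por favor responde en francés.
Pour résoudre ceci, nous devons prendre 3 primitives de notre équation du jerk j(t) = 60·t^2 - 24·t - 24. En prenant ∫j(t)dt et en appliquant a(0) = 10, nous trouvons a(t) = 20·t^3 - 12·t^2 - 24·t + 10. En intégrant l'accélération et en utilisant la condition initiale v(0) = 4, nous obtenons v(t) = 5·t^4 - 4·t^3 - 12·t^2 + 10·t + 4. En intégrant la vitesse et en utilisant la condition initiale x(0) = -5, nous obtenons x(t) = t^5 - t^4 - 4·t^3 + 5·t^2 + 4·t - 5. Nous avons la position x(t) = t^5 - t^4 - 4·t^3 + 5·t^2 + 4·t - 5. En substituant t = 2: x(2) = 7.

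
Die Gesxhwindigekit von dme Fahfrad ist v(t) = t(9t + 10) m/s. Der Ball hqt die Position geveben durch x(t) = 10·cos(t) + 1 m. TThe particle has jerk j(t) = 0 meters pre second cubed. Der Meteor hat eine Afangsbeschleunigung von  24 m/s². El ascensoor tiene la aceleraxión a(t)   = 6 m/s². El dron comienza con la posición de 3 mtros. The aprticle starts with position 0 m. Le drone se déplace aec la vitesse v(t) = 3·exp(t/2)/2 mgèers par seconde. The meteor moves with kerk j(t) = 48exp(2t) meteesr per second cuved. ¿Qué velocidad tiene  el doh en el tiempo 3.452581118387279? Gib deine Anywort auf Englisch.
Using v(t) = 3·exp(t/2)/2 and substituting t = 3.452581118387279, we find v = 8.42965349439973.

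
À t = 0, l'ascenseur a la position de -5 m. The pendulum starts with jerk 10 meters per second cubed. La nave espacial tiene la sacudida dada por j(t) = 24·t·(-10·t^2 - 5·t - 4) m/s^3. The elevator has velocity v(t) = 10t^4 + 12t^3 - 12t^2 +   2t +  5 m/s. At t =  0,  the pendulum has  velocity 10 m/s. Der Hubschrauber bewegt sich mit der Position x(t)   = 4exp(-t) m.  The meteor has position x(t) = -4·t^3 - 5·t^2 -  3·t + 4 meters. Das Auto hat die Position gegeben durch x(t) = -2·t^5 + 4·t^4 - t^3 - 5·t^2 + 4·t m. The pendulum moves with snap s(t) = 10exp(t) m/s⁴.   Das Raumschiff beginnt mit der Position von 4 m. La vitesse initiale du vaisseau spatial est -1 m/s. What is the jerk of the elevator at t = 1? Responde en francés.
Pour résoudre ceci, nous devons prendre 2 dérivées de notre équation de la vitesse v(t) = 10·t^4 + 12·t^3 - 12·t^2 + 2·t + 5. En dérivant la vitesse, nous obtenons l'accélération: a(t) = 40·t^3 + 36·t^2 - 24·t + 2. La dérivée de l'accélération donne le jerk: j(t) = 120·t^2 + 72·t - 24. De l'équation du jerk j(t) = 120·t^2 + 72·t - 24, nous substituons t = 1 pour obtenir j = 168.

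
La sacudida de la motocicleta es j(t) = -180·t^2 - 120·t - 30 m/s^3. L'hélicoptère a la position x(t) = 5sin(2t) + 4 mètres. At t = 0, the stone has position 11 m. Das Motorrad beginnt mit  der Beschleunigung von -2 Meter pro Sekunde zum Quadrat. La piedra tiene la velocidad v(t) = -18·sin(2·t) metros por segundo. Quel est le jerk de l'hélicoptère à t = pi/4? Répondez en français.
Nous devons dériver notre équation de la position x(t) = 5·sin(2·t) + 4 3 fois. La dérivée de la position donne la vitesse: v(t) = 10·cos(2·t). En dérivant la vitesse, nous obtenons l'accélération: a(t) = -20·sin(2·t). En prenant d/dt de a(t), nous trouvons j(t) = -40·cos(2·t). Nous avons le jerk j(t) = -40·cos(2·t). En substituant t = pi/4: j(pi/4) = 0.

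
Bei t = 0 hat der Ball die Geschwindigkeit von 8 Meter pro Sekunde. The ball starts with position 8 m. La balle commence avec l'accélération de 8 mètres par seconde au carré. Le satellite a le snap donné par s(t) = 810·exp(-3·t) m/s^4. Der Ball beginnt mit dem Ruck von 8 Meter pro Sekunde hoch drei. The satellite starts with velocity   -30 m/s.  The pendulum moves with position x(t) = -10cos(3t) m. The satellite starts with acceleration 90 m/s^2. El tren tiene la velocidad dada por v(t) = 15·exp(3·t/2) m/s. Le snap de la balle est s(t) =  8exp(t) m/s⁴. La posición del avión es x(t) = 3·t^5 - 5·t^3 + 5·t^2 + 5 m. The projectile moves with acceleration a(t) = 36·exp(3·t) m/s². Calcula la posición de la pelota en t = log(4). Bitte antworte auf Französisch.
En partant du snap s(t) = 8·exp(t), nous prenons 4 primitives. La primitive du snap est le jerk. En utilisant j(0) = 8, nous obtenons j(t) = 8·exp(t). En intégrant le jerk et en utilisant la condition initiale a(0) = 8, nous obtenons a(t) = 8·exp(t). En intégrant l'accélération et en utilisant la condition initiale v(0) = 8, nous obtenons v(t) = 8·exp(t). En intégrant la vitesse et en utilisant la condition initiale x(0) = 8, nous obtenons x(t) = 8·exp(t). En utilisant x(t) = 8·exp(t) et en substituant t = log(4), nous trouvons x = 32.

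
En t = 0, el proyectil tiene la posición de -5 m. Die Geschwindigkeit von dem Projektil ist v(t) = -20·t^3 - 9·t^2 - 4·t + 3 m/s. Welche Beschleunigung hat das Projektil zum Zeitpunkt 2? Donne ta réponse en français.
Nous devons dériver notre équation de la vitesse v(t) = -20·t^3 - 9·t^2 - 4·t + 3 1 fois. La dérivée de la vitesse donne l'accélération: a(t) = -60·t^2 - 18·t - 4. En utilisant a(t) = -60·t^2 - 18·t - 4 et en substituant t = 2, nous trouvons a = -280.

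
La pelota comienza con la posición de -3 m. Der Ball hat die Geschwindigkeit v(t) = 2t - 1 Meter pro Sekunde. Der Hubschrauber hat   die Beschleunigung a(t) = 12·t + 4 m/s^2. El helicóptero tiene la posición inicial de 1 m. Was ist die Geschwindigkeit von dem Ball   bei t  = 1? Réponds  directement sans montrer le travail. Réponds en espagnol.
v(1) = 1.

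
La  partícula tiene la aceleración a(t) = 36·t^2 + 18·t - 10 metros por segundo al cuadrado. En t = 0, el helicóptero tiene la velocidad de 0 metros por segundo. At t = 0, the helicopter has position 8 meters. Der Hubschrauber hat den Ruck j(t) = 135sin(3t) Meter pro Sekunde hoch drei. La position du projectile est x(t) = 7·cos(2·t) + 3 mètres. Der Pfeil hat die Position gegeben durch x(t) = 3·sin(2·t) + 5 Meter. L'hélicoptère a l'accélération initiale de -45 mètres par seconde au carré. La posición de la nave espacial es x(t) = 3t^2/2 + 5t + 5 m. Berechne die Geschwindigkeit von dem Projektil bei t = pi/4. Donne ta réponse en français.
Pour résoudre ceci, nous devons prendre 1 dérivée de notre équation de la position x(t) = 7·cos(2·t) + 3. En dérivant la position, nous obtenons la vitesse: v(t) = -14·sin(2·t). En utilisant v(t) = -14·sin(2·t) et en substituant t = pi/4, nous trouvons v = -14.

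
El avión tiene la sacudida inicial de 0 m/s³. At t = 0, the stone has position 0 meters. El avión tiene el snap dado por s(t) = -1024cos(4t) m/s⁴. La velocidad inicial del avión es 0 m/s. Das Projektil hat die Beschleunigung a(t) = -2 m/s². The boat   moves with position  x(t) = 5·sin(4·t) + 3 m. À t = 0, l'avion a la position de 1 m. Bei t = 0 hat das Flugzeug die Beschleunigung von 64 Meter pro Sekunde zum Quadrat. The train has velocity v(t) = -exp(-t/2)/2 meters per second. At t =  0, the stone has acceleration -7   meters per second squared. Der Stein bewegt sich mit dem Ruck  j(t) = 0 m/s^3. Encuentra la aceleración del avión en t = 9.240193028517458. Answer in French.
Nous devons trouver l'intégrale de notre équation du snap s(t) = -1024·cos(4·t) 2 fois. En prenant ∫s(t)dt et en appliquant j(0) = 0, nous trouvons j(t) = -256·sin(4·t). La primitive du jerk, avec a(0) = 64, donne l'accélération: a(t) = 64·cos(4·t). En utilisant a(t) = 64·cos(4·t) et en substituant t = 9.240193028517458, nous trouvons a = 47.3335706292124.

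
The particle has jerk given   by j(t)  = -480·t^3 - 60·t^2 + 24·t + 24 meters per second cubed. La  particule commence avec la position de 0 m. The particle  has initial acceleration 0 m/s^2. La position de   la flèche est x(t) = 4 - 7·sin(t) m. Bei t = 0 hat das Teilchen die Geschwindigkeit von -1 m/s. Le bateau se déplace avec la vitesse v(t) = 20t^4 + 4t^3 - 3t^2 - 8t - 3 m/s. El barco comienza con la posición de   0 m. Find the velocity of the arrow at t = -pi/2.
To solve this, we need to take 1 derivative of our position equation x(t) = 4 - 7·sin(t). Differentiating position, we get velocity: v(t) = -7·cos(t). From the given velocity equation v(t) = -7·cos(t), we substitute t = -pi/2 to get v = 0.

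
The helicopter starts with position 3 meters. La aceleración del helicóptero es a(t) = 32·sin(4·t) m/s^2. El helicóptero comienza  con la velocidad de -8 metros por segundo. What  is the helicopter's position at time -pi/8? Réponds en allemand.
Ausgehend von der Beschleunigung a(t) = 32·sin(4·t), nehmen wir 2 Integrale. Mit ∫a(t)dt und Anwendung von v(0) = -8, finden wir v(t) = -8·cos(4·t). Die Stammfunktion von der Geschwindigkeit ist die Position. Mit x(0) = 3 erhalten wir x(t) = 3 - 2·sin(4·t). Aus der Gleichung für die Position x(t) = 3 - 2·sin(4·t), setzen wir t = -pi/8 ein und erhalten x = 5.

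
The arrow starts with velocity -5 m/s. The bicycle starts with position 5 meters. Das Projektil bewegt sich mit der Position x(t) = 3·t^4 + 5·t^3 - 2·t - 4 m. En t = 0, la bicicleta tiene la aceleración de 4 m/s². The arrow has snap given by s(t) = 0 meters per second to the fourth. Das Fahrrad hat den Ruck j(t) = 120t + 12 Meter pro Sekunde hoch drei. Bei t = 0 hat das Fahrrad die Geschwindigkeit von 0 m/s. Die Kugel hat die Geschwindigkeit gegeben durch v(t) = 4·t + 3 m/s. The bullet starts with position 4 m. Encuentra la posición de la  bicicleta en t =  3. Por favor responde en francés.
Pour résoudre ceci, nous devons prendre 3 intégrales de notre équation du jerk j(t) = 120·t + 12. En prenant ∫j(t)dt et en appliquant a(0) = 4, nous trouvons a(t) = 60·t^2 + 12·t + 4. En intégrant l'accélération et en utilisant la condition initiale v(0) = 0, nous obtenons v(t) = 2·t·(10·t^2 + 3·t + 2). En intégrant la vitesse et en utilisant la condition initiale x(0) = 5, nous obtenons x(t) = 5·t^4 + 2·t^3 + 2·t^2 + 5. En utilisant x(t) = 5·t^4 + 2·t^3 + 2·t^2 + 5 et en substituant t = 3, nous trouvons x = 482.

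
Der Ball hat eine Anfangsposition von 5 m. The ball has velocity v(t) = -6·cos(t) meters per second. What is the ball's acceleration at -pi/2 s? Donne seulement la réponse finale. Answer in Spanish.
a(-pi/2) = -6.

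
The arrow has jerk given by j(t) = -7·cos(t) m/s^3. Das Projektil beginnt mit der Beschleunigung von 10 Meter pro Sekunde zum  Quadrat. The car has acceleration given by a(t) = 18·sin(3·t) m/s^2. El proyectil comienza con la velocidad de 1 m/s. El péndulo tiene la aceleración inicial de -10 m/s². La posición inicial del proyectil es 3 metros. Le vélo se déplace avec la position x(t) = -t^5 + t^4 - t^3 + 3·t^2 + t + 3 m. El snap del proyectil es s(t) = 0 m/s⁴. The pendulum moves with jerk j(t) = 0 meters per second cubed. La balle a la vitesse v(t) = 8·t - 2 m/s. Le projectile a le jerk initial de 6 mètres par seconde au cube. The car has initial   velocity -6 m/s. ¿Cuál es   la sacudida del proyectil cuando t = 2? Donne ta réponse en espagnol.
Para resolver esto, necesitamos tomar 1 antiderivada de nuestra ecuación del snap s(t) = 0. Tomando ∫s(t)dt y aplicando j(0) = 6, encontramos j(t) = 6. De la ecuación de la sacudida j(t) = 6, sustituimos t = 2 para obtener j = 6.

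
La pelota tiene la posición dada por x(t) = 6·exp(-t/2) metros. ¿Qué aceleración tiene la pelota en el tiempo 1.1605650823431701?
Debemos derivar nuestra ecuación de la posición x(t) = 6·exp(-t/2) 2 veces. La derivada de la posición da la velocidad: v(t) = -3·exp(-t/2). Tomando d/dt de v(t), encontramos a(t) = 3·exp(-t/2)/2. Usando a(t) = 3·exp(-t/2)/2 y sustituyendo t = 1.1605650823431701, encontramos a = 0.839610291856570.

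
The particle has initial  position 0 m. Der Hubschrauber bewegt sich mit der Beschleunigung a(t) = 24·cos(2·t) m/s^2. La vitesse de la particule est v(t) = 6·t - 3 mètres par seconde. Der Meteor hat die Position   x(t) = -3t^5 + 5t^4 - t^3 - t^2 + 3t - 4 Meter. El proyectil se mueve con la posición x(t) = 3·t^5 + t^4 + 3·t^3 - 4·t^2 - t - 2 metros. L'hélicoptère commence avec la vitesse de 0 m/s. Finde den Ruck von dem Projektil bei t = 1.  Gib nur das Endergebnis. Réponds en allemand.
Der Ruck bei t = 1 ist j = 222.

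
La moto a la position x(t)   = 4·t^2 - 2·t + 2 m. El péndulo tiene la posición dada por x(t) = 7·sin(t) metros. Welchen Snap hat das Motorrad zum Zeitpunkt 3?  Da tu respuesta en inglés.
We must differentiate our position equation x(t) = 4·t^2 - 2·t + 2 4 times. Taking d/dt of x(t), we find v(t) = 8·t - 2. Differentiating velocity, we get acceleration: a(t) = 8. Differentiating acceleration, we get jerk: j(t) = 0. Differentiating jerk, we get snap: s(t) = 0. We have snap s(t) = 0. Substituting t = 3: s(3) = 0.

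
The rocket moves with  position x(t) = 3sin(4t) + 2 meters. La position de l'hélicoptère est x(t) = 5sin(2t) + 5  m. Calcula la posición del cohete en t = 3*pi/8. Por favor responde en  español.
Tenemos la posición x(t) = 3·sin(4·t) + 2. Sustituyendo t = 3*pi/8: x(3*pi/8) = -1.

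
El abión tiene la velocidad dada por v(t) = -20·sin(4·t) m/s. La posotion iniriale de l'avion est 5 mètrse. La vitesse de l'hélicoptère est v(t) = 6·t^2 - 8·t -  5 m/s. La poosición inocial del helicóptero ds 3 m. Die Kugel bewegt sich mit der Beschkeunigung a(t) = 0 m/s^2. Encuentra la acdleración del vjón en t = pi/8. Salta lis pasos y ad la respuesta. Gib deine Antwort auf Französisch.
La réponse est 0.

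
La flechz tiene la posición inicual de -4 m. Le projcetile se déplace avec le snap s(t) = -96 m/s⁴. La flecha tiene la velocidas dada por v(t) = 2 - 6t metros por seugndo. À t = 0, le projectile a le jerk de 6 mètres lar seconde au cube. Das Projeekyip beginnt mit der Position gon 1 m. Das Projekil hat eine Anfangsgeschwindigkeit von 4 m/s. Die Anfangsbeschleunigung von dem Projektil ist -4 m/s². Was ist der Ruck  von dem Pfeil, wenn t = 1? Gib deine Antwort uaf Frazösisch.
Nous devons dériver notre équation de la vitesse v(t) = 2 - 6·t 2 fois. En prenant d/dt de v(t), nous trouvons a(t) = -6. En dérivant l'accélération, nous obtenons le jerk: j(t) = 0. Nous avons le jerk j(t) = 0. En substituant t = 1: j(1) = 0.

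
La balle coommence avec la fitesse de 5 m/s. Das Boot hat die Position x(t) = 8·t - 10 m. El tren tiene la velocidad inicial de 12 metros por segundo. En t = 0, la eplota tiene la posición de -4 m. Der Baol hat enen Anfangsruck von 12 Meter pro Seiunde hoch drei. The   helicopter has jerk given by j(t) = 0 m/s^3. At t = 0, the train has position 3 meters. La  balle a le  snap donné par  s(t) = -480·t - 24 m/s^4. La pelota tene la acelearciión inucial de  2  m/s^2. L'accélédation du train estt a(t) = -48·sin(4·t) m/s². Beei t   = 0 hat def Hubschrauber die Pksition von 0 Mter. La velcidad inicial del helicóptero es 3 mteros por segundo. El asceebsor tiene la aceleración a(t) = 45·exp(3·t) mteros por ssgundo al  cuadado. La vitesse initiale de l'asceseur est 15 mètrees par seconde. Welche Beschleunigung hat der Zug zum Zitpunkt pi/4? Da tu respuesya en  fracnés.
Nous avons l'accélération a(t) = -48·sin(4·t). En substituant t = pi/4: a(pi/4) = 0.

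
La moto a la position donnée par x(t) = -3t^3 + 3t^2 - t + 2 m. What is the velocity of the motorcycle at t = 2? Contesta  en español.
Partiendo de la posición x(t) = -3·t^3 + 3·t^2 - t + 2, tomamos 1 derivada. Tomando d/dt de x(t), encontramos v(t) = -9·t^2 + 6·t - 1. De la ecuación de la velocidad v(t) = -9·t^2 + 6·t - 1, sustituimos t = 2 para obtener v = -25.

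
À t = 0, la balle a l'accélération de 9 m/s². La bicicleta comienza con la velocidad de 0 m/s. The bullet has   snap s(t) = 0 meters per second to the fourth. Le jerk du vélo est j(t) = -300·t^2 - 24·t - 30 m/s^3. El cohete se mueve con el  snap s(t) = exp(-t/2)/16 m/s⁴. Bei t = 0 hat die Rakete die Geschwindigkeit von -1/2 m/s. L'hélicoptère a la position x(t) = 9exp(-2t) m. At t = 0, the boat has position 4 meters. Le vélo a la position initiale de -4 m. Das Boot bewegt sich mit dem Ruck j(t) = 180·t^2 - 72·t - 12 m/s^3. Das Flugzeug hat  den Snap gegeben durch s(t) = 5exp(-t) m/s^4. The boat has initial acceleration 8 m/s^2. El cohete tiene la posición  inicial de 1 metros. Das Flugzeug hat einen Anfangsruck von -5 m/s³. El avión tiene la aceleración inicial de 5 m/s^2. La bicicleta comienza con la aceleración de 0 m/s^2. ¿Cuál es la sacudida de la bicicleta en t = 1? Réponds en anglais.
From the given jerk equation j(t) = -300·t^2 - 24·t - 30, we substitute t = 1 to get j = -354.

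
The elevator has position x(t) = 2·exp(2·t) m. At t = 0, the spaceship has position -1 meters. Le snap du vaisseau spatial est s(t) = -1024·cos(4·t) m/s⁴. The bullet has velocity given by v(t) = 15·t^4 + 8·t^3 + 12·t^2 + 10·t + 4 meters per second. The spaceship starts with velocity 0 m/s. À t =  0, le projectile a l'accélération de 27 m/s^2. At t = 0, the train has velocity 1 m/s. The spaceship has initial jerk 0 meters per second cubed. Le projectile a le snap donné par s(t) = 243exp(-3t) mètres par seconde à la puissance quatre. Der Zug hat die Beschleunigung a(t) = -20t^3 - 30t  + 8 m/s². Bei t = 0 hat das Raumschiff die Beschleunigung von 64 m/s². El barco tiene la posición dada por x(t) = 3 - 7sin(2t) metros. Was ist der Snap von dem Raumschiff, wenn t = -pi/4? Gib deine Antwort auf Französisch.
En utilisant s(t) = -1024·cos(4·t) et en substituant t = -pi/4, nous trouvons s = 1024.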